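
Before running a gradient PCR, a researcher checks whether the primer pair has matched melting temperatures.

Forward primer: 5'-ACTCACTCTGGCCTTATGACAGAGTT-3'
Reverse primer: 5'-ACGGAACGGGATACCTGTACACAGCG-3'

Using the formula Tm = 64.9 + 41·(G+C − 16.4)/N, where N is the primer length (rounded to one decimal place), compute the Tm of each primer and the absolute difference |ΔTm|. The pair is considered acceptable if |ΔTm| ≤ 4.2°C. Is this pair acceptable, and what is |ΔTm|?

|ΔTm| = 4.7°C; the pair is not acceptable.

Forward: G+C = 12, N = 26 → Tm = 64.9 + 41·(12 − 16.4)/26 = 58.0°C.
Reverse: G+C = 15, N = 26 → Tm = 64.9 + 41·(15 − 16.4)/26 = 62.7°C.
|ΔTm| = |58.0 − 62.7| = 4.7°C, > 4.2°C.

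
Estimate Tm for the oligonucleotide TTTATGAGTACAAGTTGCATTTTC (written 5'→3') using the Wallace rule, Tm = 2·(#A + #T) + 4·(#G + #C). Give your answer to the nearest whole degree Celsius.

62°C

Base counts: A=6, T=11, G=4, C=3 (length 24).
Tm = 2·(6+11) + 4·(4+3) = 2·17 + 4·7 = 34 + 28 = 62°C.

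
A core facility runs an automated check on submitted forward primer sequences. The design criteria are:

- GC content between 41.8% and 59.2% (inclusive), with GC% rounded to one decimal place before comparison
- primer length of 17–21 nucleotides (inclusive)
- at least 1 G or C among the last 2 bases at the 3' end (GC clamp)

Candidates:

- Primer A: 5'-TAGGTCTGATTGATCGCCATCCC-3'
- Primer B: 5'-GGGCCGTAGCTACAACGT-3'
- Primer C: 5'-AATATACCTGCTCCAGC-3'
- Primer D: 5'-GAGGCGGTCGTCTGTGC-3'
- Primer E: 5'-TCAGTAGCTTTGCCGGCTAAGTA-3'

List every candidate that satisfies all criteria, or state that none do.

Primer A (23 nt, A=4 T=7 G=5 C=7): GC 12/23 = 52.2% ✓; length 23, outside 17–21 ✗; 3' end CC has 2 G/C ✓ — fails.
Primer B (18 nt, A=4 T=3 G=6 C=5): GC 11/18 = 61.1%, outside 41.8–59.2% ✗; length 18 ✓; 3' end GT has 1 G/C ✓ — fails.
Primer C (17 nt, A=5 T=4 G=2 C=6): GC 8/17 = 47.1% ✓; length 17 ✓; 3' end GC has 2 G/C ✓ — passes.
Primer D (17 nt, A=1 T=4 G=8 C=4): GC 12/17 = 70.6%, outside 41.8–59.2% ✗; length 17 ✓; 3' end GC has 2 G/C ✓ — fails.
Primer E (23 nt, A=5 T=7 G=6 C=5): GC 11/23 = 47.8% ✓; length 23, outside 17–21 ✗; 3' end TA has 0 G/C, need ≥1 ✗ — fails.

Primer C only.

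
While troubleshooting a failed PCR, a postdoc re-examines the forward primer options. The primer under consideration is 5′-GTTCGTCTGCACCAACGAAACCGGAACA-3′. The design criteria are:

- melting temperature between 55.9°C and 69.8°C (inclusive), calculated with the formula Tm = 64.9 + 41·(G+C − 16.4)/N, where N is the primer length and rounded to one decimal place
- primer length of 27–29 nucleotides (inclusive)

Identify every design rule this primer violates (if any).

Base counts: A=9, T=4, G=6, C=9 (length 28).
Tm: Tm = 64.9 + 41·(15 − 16.4)/28 = 62.9°C ✓
length: length 28 ✓

Meets all criteria.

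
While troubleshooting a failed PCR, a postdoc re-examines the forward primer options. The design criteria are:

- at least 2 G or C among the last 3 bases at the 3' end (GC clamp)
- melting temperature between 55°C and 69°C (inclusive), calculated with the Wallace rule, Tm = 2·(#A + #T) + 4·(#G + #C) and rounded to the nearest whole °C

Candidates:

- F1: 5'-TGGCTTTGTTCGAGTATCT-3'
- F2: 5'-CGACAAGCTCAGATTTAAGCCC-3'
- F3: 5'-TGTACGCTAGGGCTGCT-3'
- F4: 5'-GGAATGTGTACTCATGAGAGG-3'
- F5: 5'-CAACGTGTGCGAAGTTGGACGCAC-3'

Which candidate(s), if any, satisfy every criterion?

F2 and F4.

F1 (19 nt, A=2 T=9 G=5 C=3): 3' end TCT has 1 G/C, need ≥2 ✗; Tm = 2·11 + 4·8 = 54°C, outside 55–69°C ✗ — fails.
F2 (22 nt, A=7 T=4 G=4 C=7): 3' end CCC has 3 G/C ✓; Tm = 2·11 + 4·11 = 66°C ✓ — passes.
F3 (17 nt, A=2 T=5 G=6 C=4): 3' end GCT has 2 G/C ✓; Tm = 2·7 + 4·10 = 54°C, outside 55–69°C ✗ — fails.
F4 (21 nt, A=6 T=5 G=8 C=2): 3' end AGG has 2 G/C ✓; Tm = 2·11 + 4·10 = 62°C ✓ — passes.
F5 (24 nt, A=6 T=4 G=8 C=6): 3' end CAC has 2 G/C ✓; Tm = 2·10 + 4·14 = 76°C, outside 55–69°C ✗ — fails.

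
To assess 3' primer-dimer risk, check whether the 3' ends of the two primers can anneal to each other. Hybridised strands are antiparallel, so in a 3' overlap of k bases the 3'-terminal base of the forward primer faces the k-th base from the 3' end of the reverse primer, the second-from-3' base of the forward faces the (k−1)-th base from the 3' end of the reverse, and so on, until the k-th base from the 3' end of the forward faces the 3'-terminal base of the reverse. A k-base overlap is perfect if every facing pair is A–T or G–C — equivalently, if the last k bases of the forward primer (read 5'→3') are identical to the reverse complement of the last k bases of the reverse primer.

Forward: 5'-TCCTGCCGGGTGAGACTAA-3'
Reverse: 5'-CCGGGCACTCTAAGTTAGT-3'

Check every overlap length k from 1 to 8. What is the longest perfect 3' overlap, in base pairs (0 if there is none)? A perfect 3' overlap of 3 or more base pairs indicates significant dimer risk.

Last 8 bases (5'→3') — forward …GAGACTAA, reverse …AAGTTAGT.
Reverse complement of the reverse primer's last 8 bases: ACTAACTT; its first k bases are the reverse complement of the reverse primer's last k bases, so a perfect k-base overlap needs the forward primer's last k bases to equal them.
Comparing (forward last k vs required): k=1: A vs A ✓; k=2: AA vs AC ✗; k=3: TAA vs ACT ✗; k=4: CTAA vs ACTA ✗; k=5: ACTAA vs ACTAA ✓; k=6: GACTAA vs ACTAAC ✗; k=7: AGACTAA vs ACTAACT ✗; k=8: GAGACTAA vs ACTAACTT ✗.
Perfect overlaps at k = 1, 5; the largest is 5.

Longest perfect overlap: 5 complementary base pairs; significant dimer risk (threshold 3).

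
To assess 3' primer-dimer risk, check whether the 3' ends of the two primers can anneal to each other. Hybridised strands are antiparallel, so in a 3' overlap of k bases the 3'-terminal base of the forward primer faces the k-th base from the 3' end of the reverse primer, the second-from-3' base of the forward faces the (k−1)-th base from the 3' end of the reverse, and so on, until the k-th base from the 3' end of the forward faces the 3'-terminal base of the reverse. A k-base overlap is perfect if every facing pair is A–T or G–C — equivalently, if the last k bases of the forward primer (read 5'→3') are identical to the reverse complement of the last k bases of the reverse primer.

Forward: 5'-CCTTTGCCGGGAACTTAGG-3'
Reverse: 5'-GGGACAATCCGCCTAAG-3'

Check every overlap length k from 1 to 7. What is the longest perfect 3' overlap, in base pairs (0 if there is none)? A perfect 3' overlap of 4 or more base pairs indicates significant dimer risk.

Longest perfect overlap: 6 complementary base pairs; significant dimer risk (threshold 4).

Last 7 bases (5'→3') — forward …ACTTAGG, reverse …GCCTAAG.
Reverse complement of the reverse primer's last 7 bases: CTTAGGC; its first k bases are the reverse complement of the reverse primer's last k bases, so a perfect k-base overlap needs the forward primer's last k bases to equal them.
Comparing (forward last k vs required): k=1: G vs C ✗; k=2: GG vs CT ✗; k=3: AGG vs CTT ✗; k=4: TAGG vs CTTA ✗; k=5: TTAGG vs CTTAG ✗; k=6: CTTAGG vs CTTAGG ✓; k=7: ACTTAGG vs CTTAGGC ✗.
Only k = 6 is perfect, so the longest perfect 3' overlap is 6.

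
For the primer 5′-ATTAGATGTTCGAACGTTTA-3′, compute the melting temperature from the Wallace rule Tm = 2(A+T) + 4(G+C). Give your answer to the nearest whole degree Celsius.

Base counts: A=6, T=8, G=4, C=2 (length 20).
Tm = 2·(6+8) + 4·(4+2) = 2·14 + 4·6 = 28 + 24 = 52°C.

52°C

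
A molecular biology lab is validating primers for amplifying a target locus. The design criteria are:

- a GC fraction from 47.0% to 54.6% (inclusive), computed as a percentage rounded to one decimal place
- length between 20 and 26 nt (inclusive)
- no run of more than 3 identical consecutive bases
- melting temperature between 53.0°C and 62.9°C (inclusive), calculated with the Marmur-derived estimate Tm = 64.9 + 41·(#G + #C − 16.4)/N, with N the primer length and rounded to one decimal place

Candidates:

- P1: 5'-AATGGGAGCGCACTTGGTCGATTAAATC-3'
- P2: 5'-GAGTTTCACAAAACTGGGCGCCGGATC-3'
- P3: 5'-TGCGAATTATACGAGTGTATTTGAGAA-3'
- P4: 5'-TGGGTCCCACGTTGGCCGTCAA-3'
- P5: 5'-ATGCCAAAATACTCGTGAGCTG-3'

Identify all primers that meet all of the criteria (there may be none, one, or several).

P1 (28 nt, A=8 T=7 G=8 C=5): GC 13/28 = 46.4%, outside 47.0–54.6% ✗; length 28, outside 20–26 ✗; longest run = 3 ✓; Tm = 64.9 + 41·(13 − 16.4)/28 = 59.9°C ✓ — fails.
P2 (27 nt, A=7 T=5 G=8 C=7): GC 15/27 = 55.6%, outside 47.0–54.6% ✗; length 27, outside 20–26 ✗; longest run = 4, exceeds 3 ✗; Tm = 64.9 + 41·(15 − 16.4)/27 = 62.8°C ✓ — fails.
P3 (27 nt, A=9 T=9 G=7 C=2): GC 9/27 = 33.3%, outside 47.0–54.6% ✗; length 27, outside 20–26 ✗; longest run = 3 ✓; Tm = 64.9 + 41·(9 − 16.4)/27 = 53.7°C ✓ — fails.
P4 (22 nt, A=3 T=5 G=7 C=7): GC 14/22 = 63.6%, outside 47.0–54.6% ✗; length 22 ✓; longest run = 3 ✓; Tm = 64.9 + 41·(14 − 16.4)/22 = 60.4°C ✓ — fails.
P5 (22 nt, A=7 T=5 G=5 C=5): GC 10/22 = 45.5%, outside 47.0–54.6% ✗; length 22 ✓; longest run = 4, exceeds 3 ✗; Tm = 64.9 + 41·(10 − 16.4)/22 = 53.0°C ✓ — fails.

None of the candidates satisfy all criteria.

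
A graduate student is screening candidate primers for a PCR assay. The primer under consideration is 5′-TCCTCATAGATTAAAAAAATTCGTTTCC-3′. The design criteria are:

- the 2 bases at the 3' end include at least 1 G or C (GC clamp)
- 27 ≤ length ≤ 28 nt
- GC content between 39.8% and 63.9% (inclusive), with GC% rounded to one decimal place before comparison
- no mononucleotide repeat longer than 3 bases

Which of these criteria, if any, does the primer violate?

Base counts: A=10, T=10, G=2, C=6 (length 28).
GC clamp: 3' end CC has 2 G/C ✓
length: length 28 ✓
GC content: GC 8/28 = 28.6%, outside 39.8–63.9% ✗
homopolymer run: longest run = 7, exceeds 3 ✗

Fails: GC content, homopolymer run.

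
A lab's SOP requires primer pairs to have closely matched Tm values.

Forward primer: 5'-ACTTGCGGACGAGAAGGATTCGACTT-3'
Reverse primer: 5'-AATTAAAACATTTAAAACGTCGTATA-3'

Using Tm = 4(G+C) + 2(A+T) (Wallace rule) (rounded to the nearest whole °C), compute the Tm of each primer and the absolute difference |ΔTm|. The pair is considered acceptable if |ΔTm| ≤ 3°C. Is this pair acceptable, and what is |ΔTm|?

|ΔTm| = 16°C; the pair is not acceptable.

Forward: A=7 T=6 G=8 C=5 → Tm = 2·13 + 4·13 = 78°C.
Reverse: A=13 T=8 G=2 C=3 → Tm = 2·21 + 4·5 = 62°C.
|ΔTm| = |78 − 62| = 16°C, > 3°C.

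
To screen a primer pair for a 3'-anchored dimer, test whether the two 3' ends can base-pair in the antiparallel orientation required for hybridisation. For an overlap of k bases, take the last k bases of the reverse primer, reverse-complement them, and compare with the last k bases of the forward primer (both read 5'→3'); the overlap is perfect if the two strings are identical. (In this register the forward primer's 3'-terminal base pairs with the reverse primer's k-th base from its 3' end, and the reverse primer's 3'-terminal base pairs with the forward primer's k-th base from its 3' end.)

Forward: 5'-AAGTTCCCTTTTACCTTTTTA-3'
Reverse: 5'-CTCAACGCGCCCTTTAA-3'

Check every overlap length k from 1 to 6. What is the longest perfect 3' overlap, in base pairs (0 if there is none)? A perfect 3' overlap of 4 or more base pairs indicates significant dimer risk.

Last 6 bases (5'→3') — forward …TTTTTA, reverse …CTTTAA.
Reverse complement of the reverse primer's last 6 bases: TTAAAG; its first k bases are the reverse complement of the reverse primer's last k bases, so a perfect k-base overlap needs the forward primer's last k bases to equal them.
Comparing (forward last k vs required): k=1: A vs T ✗; k=2: TA vs TT ✗; k=3: TTA vs TTA ✓; k=4: TTTA vs TTAA ✗; k=5: TTTTA vs TTAAA ✗; k=6: TTTTTA vs TTAAAG ✗.
Only k = 3 is perfect, so the longest perfect 3' overlap is 3.

Longest perfect overlap: 3 complementary base pairs; below the dimer-risk threshold (threshold 4).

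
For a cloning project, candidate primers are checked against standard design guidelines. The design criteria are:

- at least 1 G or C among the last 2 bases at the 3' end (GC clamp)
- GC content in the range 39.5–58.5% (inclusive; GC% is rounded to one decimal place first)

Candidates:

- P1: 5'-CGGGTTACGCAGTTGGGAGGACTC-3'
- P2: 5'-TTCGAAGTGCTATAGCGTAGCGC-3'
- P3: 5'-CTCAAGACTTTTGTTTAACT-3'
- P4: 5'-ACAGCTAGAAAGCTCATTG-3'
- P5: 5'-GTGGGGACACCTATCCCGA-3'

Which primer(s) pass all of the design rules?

P1 (24 nt, A=4 T=5 G=10 C=5): 3' end TC has 1 G/C ✓; GC 15/24 = 62.5%, outside 39.5–58.5% ✗ — fails.
P2 (23 nt, A=5 T=6 G=7 C=5): 3' end GC has 2 G/C ✓; GC 12/23 = 52.2% ✓ — passes.
P3 (20 nt, A=5 T=9 G=2 C=4): 3' end CT has 1 G/C ✓; GC 6/20 = 30.0%, outside 39.5–58.5% ✗ — fails.
P4 (19 nt, A=7 T=4 G=4 C=4): 3' end TG has 1 G/C ✓; GC 8/19 = 42.1% ✓ — passes.
P5 (19 nt, A=4 T=3 G=6 C=6): 3' end GA has 1 G/C ✓; GC 12/19 = 63.2%, outside 39.5–58.5% ✗ — fails.

P2 and P4.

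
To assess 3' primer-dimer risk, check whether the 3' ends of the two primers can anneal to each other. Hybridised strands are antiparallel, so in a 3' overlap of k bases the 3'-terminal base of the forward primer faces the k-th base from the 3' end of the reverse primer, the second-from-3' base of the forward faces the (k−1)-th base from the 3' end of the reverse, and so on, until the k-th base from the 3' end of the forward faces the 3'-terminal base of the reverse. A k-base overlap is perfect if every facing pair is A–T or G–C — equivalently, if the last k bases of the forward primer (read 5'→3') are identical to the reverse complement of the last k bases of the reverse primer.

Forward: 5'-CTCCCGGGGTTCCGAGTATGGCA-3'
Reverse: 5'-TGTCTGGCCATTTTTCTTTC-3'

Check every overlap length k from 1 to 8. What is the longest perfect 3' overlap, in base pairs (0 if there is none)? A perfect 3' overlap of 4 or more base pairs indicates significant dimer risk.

Longest perfect overlap: 0 complementary base pairs; below the dimer-risk threshold (threshold 4).

Last 8 bases (5'→3') — forward …GTATGGCA, reverse …TTTCTTTC.
Reverse complement of the reverse primer's last 8 bases: GAAAGAAA; its first k bases are the reverse complement of the reverse primer's last k bases, so a perfect k-base overlap needs the forward primer's last k bases to equal them.
Comparing (forward last k vs required): k=1: A vs G ✗; k=2: CA vs GA ✗; k=3: GCA vs GAA ✗; k=4: GGCA vs GAAA ✗; k=5: TGGCA vs GAAAG ✗; k=6: ATGGCA vs GAAAGA ✗; k=7: TATGGCA vs GAAAGAA ✗; k=8: GTATGGCA vs GAAAGAAA ✗.
No overlap length from 1 to 8 is perfect, so the longest perfect 3' overlap is 0.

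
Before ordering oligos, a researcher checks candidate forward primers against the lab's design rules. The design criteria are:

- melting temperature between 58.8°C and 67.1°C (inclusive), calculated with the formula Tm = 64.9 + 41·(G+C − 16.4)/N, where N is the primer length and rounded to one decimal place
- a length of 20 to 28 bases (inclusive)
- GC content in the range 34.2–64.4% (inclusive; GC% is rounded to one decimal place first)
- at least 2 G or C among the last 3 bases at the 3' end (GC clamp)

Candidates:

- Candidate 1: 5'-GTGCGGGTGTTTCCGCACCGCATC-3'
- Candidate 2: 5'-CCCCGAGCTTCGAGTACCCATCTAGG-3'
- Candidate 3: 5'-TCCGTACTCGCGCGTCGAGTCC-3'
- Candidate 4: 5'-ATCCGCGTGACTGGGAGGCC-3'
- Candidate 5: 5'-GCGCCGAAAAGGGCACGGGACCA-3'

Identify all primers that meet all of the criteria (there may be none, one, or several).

Candidate 1 (24 nt, A=2 T=6 G=8 C=8): Tm = 64.9 + 41·(16 − 16.4)/24 = 64.2°C ✓; length 24 ✓; GC 16/24 = 66.7%, outside 34.2–64.4% ✗; 3' end ATC has 1 G/C, need ≥2 ✗ — fails.
Candidate 2 (26 nt, A=5 T=5 G=6 C=10): Tm = 64.9 + 41·(16 − 16.4)/26 = 64.3°C ✓; length 26 ✓; GC 16/26 = 61.5% ✓; 3' end AGG has 2 G/C ✓ — passes.
Candidate 3 (22 nt, A=2 T=5 G=6 C=9): Tm = 64.9 + 41·(15 − 16.4)/22 = 62.3°C ✓; length 22 ✓; GC 15/22 = 68.2%, outside 34.2–64.4% ✗; 3' end TCC has 2 G/C ✓ — fails.
Candidate 4 (20 nt, A=3 T=3 G=8 C=6): Tm = 64.9 + 41·(14 − 16.4)/20 = 60.0°C ✓; length 20 ✓; GC 14/20 = 70.0%, outside 34.2–64.4% ✗; 3' end GCC has 3 G/C ✓ — fails.
Candidate 5 (23 nt, A=7 T=0 G=9 C=7): Tm = 64.9 + 41·(16 − 16.4)/23 = 64.2°C ✓; length 23 ✓; GC 16/23 = 69.6%, outside 34.2–64.4% ✗; 3' end CCA has 2 G/C ✓ — fails.

Candidate 2 only.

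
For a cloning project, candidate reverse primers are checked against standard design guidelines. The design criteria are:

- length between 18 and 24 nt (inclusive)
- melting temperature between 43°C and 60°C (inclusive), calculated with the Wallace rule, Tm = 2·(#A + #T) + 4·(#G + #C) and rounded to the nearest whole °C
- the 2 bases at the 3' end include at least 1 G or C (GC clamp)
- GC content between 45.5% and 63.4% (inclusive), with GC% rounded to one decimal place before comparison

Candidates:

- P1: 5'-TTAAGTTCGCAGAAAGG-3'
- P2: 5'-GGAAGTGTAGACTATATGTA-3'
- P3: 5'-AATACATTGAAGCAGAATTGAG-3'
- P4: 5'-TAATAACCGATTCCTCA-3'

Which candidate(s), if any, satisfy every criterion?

None of the candidates satisfy all criteria.

P1 (17 nt, A=6 T=4 G=5 C=2): length 17, outside 18–24 ✗; Tm = 2·10 + 4·7 = 48°C ✓; 3' end GG has 2 G/C ✓; GC 7/17 = 41.2%, outside 45.5–63.4% ✗ — fails.
P2 (20 nt, A=7 T=6 G=6 C=1): length 20 ✓; Tm = 2·13 + 4·7 = 54°C ✓; 3' end TA has 0 G/C, need ≥1 ✗; GC 7/20 = 35.0%, outside 45.5–63.4% ✗ — fails.
P3 (22 nt, A=10 T=5 G=5 C=2): length 22 ✓; Tm = 2·15 + 4·7 = 58°C ✓; 3' end AG has 1 G/C ✓; GC 7/22 = 31.8%, outside 45.5–63.4% ✗ — fails.
P4 (17 nt, A=6 T=5 G=1 C=5): length 17, outside 18–24 ✗; Tm = 2·11 + 4·6 = 46°C ✓; 3' end CA has 1 G/C ✓; GC 6/17 = 35.3%, outside 45.5–63.4% ✗ — fails.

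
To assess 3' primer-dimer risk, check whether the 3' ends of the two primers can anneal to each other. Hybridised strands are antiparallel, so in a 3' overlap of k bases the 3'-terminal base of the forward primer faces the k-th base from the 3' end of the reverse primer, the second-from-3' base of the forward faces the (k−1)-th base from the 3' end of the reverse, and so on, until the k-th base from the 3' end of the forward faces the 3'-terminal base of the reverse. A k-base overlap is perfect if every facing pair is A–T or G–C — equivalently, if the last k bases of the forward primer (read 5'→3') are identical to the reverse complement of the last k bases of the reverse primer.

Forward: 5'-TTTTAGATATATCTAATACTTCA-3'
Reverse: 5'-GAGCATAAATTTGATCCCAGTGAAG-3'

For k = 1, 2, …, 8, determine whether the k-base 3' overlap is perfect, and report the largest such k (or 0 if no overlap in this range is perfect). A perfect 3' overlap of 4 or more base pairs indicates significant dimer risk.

Longest perfect overlap: 5 complementary base pairs; significant dimer risk (threshold 4).

Last 8 bases (5'→3') — forward …ATACTTCA, reverse …CAGTGAAG.
Reverse complement of the reverse primer's last 8 bases: CTTCACTG; its first k bases are the reverse complement of the reverse primer's last k bases, so a perfect k-base overlap needs the forward primer's last k bases to equal them.
Comparing (forward last k vs required): k=1: A vs C ✗; k=2: CA vs CT ✗; k=3: TCA vs CTT ✗; k=4: TTCA vs CTTC ✗; k=5: CTTCA vs CTTCA ✓; k=6: ACTTCA vs CTTCAC ✗; k=7: TACTTCA vs CTTCACT ✗; k=8: ATACTTCA vs CTTCACTG ✗.
Only k = 5 is perfect, so the longest perfect 3' overlap is 5.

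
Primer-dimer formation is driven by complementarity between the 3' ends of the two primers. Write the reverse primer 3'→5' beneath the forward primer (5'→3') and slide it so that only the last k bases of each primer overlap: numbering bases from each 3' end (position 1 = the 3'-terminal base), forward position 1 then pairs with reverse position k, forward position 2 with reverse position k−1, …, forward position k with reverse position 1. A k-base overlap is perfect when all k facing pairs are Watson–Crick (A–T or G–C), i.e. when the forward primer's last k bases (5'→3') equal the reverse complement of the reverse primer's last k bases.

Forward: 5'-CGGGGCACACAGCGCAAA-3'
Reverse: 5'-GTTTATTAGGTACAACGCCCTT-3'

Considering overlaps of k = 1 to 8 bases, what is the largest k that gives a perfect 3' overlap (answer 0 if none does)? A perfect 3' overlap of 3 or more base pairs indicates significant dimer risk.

Longest perfect overlap: 2 complementary base pairs; below the dimer-risk threshold (threshold 3).

Last 8 bases (5'→3') — forward …AGCGCAAA, reverse …ACGCCCTT.
Reverse complement of the reverse primer's last 8 bases: AAGGGCGT; its first k bases are the reverse complement of the reverse primer's last k bases, so a perfect k-base overlap needs the forward primer's last k bases to equal them.
Comparing (forward last k vs required): k=1: A vs A ✓; k=2: AA vs AA ✓; k=3: AAA vs AAG ✗; k=4: CAAA vs AAGG ✗; k=5: GCAAA vs AAGGG ✗; k=6: CGCAAA vs AAGGGC ✗; k=7: GCGCAAA vs AAGGGCG ✗; k=8: AGCGCAAA vs AAGGGCGT ✗.
Perfect overlaps at k = 1, 2; the largest is 2.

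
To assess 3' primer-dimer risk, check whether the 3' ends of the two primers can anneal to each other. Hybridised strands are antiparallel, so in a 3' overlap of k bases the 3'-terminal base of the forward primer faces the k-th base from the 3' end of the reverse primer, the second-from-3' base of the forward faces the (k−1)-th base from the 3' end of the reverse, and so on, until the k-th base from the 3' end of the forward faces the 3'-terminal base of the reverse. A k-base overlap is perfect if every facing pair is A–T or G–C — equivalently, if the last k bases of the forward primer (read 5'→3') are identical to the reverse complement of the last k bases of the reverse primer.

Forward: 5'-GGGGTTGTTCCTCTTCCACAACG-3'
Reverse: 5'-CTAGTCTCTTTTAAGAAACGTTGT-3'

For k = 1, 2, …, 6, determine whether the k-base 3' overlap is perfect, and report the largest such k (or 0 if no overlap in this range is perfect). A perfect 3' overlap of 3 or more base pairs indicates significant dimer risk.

Longest perfect overlap: 6 complementary base pairs; significant dimer risk (threshold 3).

Last 6 bases (5'→3') — forward …ACAACG, reverse …CGTTGT.
Reverse complement of the reverse primer's last 6 bases: ACAACG; its first k bases are the reverse complement of the reverse primer's last k bases, so a perfect k-base overlap needs the forward primer's last k bases to equal them.
Comparing (forward last k vs required): k=1: G vs A ✗; k=2: CG vs AC ✗; k=3: ACG vs ACA ✗; k=4: AACG vs ACAA ✗; k=5: CAACG vs ACAAC ✗; k=6: ACAACG vs ACAACG ✓.
Only k = 6 is perfect, so the longest perfect 3' overlap is 6.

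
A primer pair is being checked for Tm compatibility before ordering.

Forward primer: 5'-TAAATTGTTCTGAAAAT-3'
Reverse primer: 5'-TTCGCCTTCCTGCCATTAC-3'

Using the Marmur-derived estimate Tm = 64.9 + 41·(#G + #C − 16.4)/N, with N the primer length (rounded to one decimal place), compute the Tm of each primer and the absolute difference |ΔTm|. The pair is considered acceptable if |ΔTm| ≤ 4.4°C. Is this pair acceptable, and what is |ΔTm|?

|ΔTm| = 18.5°C; the pair is not acceptable.

Forward: G+C = 3, N = 17 → Tm = 64.9 + 41·(3 − 16.4)/17 = 32.6°C.
Reverse: G+C = 10, N = 19 → Tm = 64.9 + 41·(10 − 16.4)/19 = 51.1°C.
|ΔTm| = |32.6 − 51.1| = 18.5°C, > 4.4°C.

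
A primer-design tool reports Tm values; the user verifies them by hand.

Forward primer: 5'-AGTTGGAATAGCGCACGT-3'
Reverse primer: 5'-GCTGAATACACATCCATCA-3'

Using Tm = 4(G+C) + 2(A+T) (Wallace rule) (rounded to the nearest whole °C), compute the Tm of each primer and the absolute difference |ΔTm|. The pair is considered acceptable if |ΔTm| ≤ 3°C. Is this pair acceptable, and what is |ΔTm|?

Forward: A=5 T=4 G=6 C=3 → Tm = 2·9 + 4·9 = 54°C.
Reverse: A=7 T=4 G=2 C=6 → Tm = 2·11 + 4·8 = 54°C.
|ΔTm| = |54 − 54| = 0°C, ≤ 3°C.

|ΔTm| = 0°C; the pair is acceptable.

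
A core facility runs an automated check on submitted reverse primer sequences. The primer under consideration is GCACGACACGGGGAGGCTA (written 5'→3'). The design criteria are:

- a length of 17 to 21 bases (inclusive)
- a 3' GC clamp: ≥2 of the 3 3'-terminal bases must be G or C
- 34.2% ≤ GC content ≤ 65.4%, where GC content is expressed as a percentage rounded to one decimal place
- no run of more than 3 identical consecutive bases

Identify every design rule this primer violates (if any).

Base counts: A=5, T=1, G=8, C=5 (length 19).
length: length 19 ✓
GC clamp: 3' end CTA has 1 G/C, need ≥2 ✗
GC content: GC 13/19 = 68.4%, outside 34.2–65.4% ✗
homopolymer run: longest run = 4, exceeds 3 ✗

Fails: GC clamp, GC content, homopolymer run.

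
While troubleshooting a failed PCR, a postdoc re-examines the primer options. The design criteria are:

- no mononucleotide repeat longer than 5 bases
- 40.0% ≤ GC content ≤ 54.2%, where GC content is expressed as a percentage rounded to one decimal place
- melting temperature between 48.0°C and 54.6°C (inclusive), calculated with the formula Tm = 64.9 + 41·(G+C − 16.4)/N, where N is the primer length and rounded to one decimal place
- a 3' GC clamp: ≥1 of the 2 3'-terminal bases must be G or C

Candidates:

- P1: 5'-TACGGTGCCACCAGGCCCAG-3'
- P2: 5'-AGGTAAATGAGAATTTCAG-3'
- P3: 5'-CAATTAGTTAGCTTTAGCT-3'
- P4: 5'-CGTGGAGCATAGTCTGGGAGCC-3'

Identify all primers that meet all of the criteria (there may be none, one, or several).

None of the candidates satisfy all criteria.

P1 (20 nt, A=4 T=2 G=6 C=8): longest run = 3 ✓; GC 14/20 = 70.0%, outside 40.0–54.2% ✗; Tm = 64.9 + 41·(14 − 16.4)/20 = 60.0°C, outside 48.0–54.6°C ✗; 3' end AG has 1 G/C ✓ — fails.
P2 (19 nt, A=8 T=5 G=5 C=1): longest run = 3 ✓; GC 6/19 = 31.6%, outside 40.0–54.2% ✗; Tm = 64.9 + 41·(6 − 16.4)/19 = 42.5°C, outside 48.0–54.6°C ✗; 3' end AG has 1 G/C ✓ — fails.
P3 (19 nt, A=5 T=8 G=3 C=3): longest run = 3 ✓; GC 6/19 = 31.6%, outside 40.0–54.2% ✗; Tm = 64.9 + 41·(6 − 16.4)/19 = 42.5°C, outside 48.0–54.6°C ✗; 3' end CT has 1 G/C ✓ — fails.
P4 (22 nt, A=4 T=4 G=9 C=5): longest run = 3 ✓; GC 14/22 = 63.6%, outside 40.0–54.2% ✗; Tm = 64.9 + 41·(14 − 16.4)/22 = 60.4°C, outside 48.0–54.6°C ✗; 3' end CC has 2 G/C ✓ — fails.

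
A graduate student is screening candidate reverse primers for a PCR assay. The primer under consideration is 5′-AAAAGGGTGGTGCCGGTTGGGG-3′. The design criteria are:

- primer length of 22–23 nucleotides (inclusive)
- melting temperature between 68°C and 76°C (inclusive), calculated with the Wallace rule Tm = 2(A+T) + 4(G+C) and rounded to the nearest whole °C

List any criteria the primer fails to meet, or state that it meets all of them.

Meets all criteria.

Base counts: A=4, T=4, G=12, C=2 (length 22).
length: length 22 ✓
Tm: Tm = 2·8 + 4·14 = 72°C ✓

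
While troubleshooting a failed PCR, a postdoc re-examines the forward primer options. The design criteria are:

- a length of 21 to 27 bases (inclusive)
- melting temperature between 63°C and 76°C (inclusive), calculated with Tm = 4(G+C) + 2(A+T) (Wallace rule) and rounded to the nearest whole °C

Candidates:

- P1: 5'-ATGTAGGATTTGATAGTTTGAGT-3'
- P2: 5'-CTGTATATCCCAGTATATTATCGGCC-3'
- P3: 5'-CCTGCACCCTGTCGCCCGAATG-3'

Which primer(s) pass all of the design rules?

P2 and P3.

P1 (23 nt, A=6 T=10 G=7 C=0): length 23 ✓; Tm = 2·16 + 4·7 = 60°C, outside 63–76°C ✗ — fails.
P2 (26 nt, A=6 T=9 G=4 C=7): length 26 ✓; Tm = 2·15 + 4·11 = 74°C ✓ — passes.
P3 (22 nt, A=3 T=4 G=5 C=10): length 22 ✓; Tm = 2·7 + 4·15 = 74°C ✓ — passes.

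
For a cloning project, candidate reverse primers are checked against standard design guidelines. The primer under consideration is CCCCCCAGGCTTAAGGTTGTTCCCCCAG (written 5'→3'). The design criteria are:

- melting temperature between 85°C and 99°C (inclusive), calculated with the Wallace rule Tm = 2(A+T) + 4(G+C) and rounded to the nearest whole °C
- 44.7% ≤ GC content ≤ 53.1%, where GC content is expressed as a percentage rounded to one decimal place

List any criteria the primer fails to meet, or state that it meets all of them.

Base counts: A=4, T=6, G=6, C=12 (length 28).
Tm: Tm = 2·10 + 4·18 = 92°C ✓
GC content: GC 18/28 = 64.3%, outside 44.7–53.1% ✗

Fails: GC content.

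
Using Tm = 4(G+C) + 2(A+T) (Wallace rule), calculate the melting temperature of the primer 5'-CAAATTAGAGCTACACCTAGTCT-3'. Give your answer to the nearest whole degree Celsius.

64°C

Base counts: A=8, T=6, G=3, C=6 (length 23).
Tm = 2·(8+6) + 4·(3+6) = 2·14 + 4·9 = 28 + 36 = 64°C.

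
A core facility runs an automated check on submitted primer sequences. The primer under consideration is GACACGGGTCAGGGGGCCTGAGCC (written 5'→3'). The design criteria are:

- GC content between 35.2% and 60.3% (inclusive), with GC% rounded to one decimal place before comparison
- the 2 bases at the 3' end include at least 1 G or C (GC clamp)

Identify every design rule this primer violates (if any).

Base counts: A=4, T=2, G=11, C=7 (length 24).
GC content: GC 18/24 = 75.0%, outside 35.2–60.3% ✗
GC clamp: 3' end CC has 2 G/C ✓

Fails: GC content.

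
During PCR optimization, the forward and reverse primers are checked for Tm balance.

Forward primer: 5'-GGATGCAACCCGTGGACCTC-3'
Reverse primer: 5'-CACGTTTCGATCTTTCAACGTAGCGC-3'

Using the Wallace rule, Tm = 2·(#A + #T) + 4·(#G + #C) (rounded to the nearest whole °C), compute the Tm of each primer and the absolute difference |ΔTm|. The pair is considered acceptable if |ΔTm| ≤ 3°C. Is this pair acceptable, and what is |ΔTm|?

|ΔTm| = 12°C; the pair is not acceptable.

Forward: A=4 T=3 G=6 C=7 → Tm = 2·7 + 4·13 = 66°C.
Reverse: A=5 T=8 G=5 C=8 → Tm = 2·13 + 4·13 = 78°C.
|ΔTm| = |66 − 78| = 12°C, > 3°C.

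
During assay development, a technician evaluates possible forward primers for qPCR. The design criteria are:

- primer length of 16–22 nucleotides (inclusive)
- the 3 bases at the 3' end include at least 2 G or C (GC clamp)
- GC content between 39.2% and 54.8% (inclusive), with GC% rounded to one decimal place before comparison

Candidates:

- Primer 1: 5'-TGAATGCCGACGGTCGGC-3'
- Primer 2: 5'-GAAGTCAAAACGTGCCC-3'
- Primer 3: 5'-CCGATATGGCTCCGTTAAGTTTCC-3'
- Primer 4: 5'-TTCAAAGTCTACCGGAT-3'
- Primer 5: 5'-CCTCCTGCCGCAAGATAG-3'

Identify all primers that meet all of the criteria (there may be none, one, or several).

Primer 2 only.

Primer 1 (18 nt, A=3 T=3 G=7 C=5): length 18 ✓; 3' end GGC has 3 G/C ✓; GC 12/18 = 66.7%, outside 39.2–54.8% ✗ — fails.
Primer 2 (17 nt, A=6 T=2 G=4 C=5): length 17 ✓; 3' end CCC has 3 G/C ✓; GC 9/17 = 52.9% ✓ — passes.
Primer 3 (24 nt, A=4 T=8 G=5 C=7): length 24, outside 16–22 ✗; 3' end TCC has 2 G/C ✓; GC 12/24 = 50.0% ✓ — fails.
Primer 4 (17 nt, A=5 T=5 G=3 C=4): length 17 ✓; 3' end GAT has 1 G/C, need ≥2 ✗; GC 7/17 = 41.2% ✓ — fails.
Primer 5 (18 nt, A=4 T=3 G=4 C=7): length 18 ✓; 3' end TAG has 1 G/C, need ≥2 ✗; GC 11/18 = 61.1%, outside 39.2–54.8% ✗ — fails.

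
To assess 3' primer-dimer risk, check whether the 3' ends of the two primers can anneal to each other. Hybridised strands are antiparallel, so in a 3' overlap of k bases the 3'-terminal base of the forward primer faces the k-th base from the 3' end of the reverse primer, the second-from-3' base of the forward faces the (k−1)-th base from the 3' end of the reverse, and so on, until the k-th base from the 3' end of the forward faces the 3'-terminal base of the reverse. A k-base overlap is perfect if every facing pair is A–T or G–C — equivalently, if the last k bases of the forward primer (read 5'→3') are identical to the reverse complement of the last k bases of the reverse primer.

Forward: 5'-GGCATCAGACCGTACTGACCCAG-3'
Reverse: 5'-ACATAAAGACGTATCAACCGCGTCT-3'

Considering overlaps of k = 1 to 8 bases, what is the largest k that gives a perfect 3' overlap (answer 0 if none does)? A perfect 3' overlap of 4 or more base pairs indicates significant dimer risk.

Longest perfect overlap: 2 complementary base pairs; below the dimer-risk threshold (threshold 4).

Last 8 bases (5'→3') — forward …TGACCCAG, reverse …CCGCGTCT.
Reverse complement of the reverse primer's last 8 bases: AGACGCGG; its first k bases are the reverse complement of the reverse primer's last k bases, so a perfect k-base overlap needs the forward primer's last k bases to equal them.
Comparing (forward last k vs required): k=1: G vs A ✗; k=2: AG vs AG ✓; k=3: CAG vs AGA ✗; k=4: CCAG vs AGAC ✗; k=5: CCCAG vs AGACG ✗; k=6: ACCCAG vs AGACGC ✗; k=7: GACCCAG vs AGACGCG ✗; k=8: TGACCCAG vs AGACGCGG ✗.
Only k = 2 is perfect, so the longest perfect 3' overlap is 2.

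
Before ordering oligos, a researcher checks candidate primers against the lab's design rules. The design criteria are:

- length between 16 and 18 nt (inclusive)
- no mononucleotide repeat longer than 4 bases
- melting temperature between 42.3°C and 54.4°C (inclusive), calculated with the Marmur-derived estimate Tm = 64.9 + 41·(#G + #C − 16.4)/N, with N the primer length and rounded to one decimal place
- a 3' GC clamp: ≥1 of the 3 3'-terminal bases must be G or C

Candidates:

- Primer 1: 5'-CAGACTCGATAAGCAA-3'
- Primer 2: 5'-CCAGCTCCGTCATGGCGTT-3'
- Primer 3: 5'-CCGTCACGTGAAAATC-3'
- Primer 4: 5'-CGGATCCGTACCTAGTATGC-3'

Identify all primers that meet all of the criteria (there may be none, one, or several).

Primer 1 (16 nt, A=7 T=2 G=3 C=4): length 16 ✓; longest run = 2 ✓; Tm = 64.9 + 41·(7 − 16.4)/16 = 40.8°C, outside 42.3–54.4°C ✗; 3' end CAA has 1 G/C ✓ — fails.
Primer 2 (19 nt, A=2 T=5 G=5 C=7): length 19, outside 16–18 ✗; longest run = 2 ✓; Tm = 64.9 + 41·(12 − 16.4)/19 = 55.4°C, outside 42.3–54.4°C ✗; 3' end GTT has 1 G/C ✓ — fails.
Primer 3 (16 nt, A=5 T=3 G=3 C=5): length 16 ✓; longest run = 4 ✓; Tm = 64.9 + 41·(8 − 16.4)/16 = 43.4°C ✓; 3' end ATC has 1 G/C ✓ — passes.
Primer 4 (20 nt, A=4 T=5 G=5 C=6): length 20, outside 16–18 ✗; longest run = 2 ✓; Tm = 64.9 + 41·(11 − 16.4)/20 = 53.8°C ✓; 3' end TGC has 2 G/C ✓ — fails.

Primer 3 only.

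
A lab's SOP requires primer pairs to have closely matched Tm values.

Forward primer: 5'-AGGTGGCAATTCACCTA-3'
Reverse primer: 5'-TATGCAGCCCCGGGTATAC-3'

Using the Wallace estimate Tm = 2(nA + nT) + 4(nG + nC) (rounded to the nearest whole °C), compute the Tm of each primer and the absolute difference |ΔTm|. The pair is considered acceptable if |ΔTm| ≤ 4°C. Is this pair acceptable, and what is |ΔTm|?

Forward: A=5 T=4 G=4 C=4 → Tm = 2·9 + 4·8 = 50°C.
Reverse: A=4 T=4 G=5 C=6 → Tm = 2·8 + 4·11 = 60°C.
|ΔTm| = |50 − 60| = 10°C, > 4°C.

|ΔTm| = 10°C; the pair is not acceptable.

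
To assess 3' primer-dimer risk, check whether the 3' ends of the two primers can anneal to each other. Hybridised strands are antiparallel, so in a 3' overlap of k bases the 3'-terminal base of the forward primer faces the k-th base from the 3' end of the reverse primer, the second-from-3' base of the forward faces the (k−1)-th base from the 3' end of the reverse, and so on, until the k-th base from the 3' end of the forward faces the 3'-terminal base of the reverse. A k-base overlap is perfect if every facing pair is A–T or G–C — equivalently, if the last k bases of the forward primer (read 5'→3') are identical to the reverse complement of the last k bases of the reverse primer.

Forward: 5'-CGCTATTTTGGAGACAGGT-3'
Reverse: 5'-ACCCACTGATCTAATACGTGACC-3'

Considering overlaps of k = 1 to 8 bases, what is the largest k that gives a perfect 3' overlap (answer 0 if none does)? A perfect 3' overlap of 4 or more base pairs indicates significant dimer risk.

Longest perfect overlap: 3 complementary base pairs; below the dimer-risk threshold (threshold 4).

Last 8 bases (5'→3') — forward …AGACAGGT, reverse …ACGTGACC.
Reverse complement of the reverse primer's last 8 bases: GGTCACGT; its first k bases are the reverse complement of the reverse primer's last k bases, so a perfect k-base overlap needs the forward primer's last k bases to equal them.
Comparing (forward last k vs required): k=1: T vs G ✗; k=2: GT vs GG ✗; k=3: GGT vs GGT ✓; k=4: AGGT vs GGTC ✗; k=5: CAGGT vs GGTCA ✗; k=6: ACAGGT vs GGTCAC ✗; k=7: GACAGGT vs GGTCACG ✗; k=8: AGACAGGT vs GGTCACGT ✗.
Only k = 3 is perfect, so the longest perfect 3' overlap is 3.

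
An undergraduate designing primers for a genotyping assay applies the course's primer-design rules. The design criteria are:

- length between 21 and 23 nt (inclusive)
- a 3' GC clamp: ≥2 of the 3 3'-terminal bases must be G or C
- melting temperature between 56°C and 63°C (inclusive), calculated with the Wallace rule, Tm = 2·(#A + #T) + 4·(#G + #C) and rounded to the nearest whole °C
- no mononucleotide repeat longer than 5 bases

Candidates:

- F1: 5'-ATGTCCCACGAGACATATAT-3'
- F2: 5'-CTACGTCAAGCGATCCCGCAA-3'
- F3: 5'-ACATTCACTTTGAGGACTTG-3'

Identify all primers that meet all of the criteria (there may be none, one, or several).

None of the candidates satisfy all criteria.

F1 (20 nt, A=7 T=5 G=3 C=5): length 20, outside 21–23 ✗; 3' end TAT has 0 G/C, need ≥2 ✗; Tm = 2·12 + 4·8 = 56°C ✓; longest run = 3 ✓ — fails.
F2 (21 nt, A=6 T=3 G=4 C=8): length 21 ✓; 3' end CAA has 1 G/C, need ≥2 ✗; Tm = 2·9 + 4·12 = 66°C, outside 56–63°C ✗; longest run = 3 ✓ — fails.
F3 (20 nt, A=5 T=7 G=4 C=4): length 20, outside 21–23 ✗; 3' end TTG has 1 G/C, need ≥2 ✗; Tm = 2·12 + 4·8 = 56°C ✓; longest run = 3 ✓ — fails.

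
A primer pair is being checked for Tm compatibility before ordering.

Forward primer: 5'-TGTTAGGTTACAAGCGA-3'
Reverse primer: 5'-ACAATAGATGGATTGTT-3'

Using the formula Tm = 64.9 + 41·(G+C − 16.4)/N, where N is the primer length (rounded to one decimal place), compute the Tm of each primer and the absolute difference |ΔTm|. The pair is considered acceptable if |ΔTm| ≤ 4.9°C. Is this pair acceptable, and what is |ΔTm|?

|ΔTm| = 4.8°C; the pair is acceptable.

Forward: G+C = 7, N = 17 → Tm = 64.9 + 41·(7 − 16.4)/17 = 42.2°C.
Reverse: G+C = 5, N = 17 → Tm = 64.9 + 41·(5 − 16.4)/17 = 37.4°C.
|ΔTm| = |42.2 − 37.4| = 4.8°C, ≤ 4.9°C.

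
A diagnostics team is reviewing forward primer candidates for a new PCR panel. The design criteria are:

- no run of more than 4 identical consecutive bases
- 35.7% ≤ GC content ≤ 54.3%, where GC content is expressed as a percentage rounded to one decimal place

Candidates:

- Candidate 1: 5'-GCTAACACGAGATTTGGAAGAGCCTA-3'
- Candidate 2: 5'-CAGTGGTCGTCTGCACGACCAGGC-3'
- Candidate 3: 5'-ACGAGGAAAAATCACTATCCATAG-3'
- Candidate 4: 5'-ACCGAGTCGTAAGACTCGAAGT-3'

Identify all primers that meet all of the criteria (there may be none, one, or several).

Candidate 1 and Candidate 4.

Candidate 1 (26 nt, A=9 T=5 G=7 C=5): longest run = 3 ✓; GC 12/26 = 46.2% ✓ — passes.
Candidate 2 (24 nt, A=4 T=4 G=8 C=8): longest run = 2 ✓; GC 16/24 = 66.7%, outside 35.7–54.3% ✗ — fails.
Candidate 3 (24 nt, A=11 T=4 G=4 C=5): longest run = 5, exceeds 4 ✗; GC 9/24 = 37.5% ✓ — fails.
Candidate 4 (22 nt, A=7 T=4 G=6 C=5): longest run = 2 ✓; GC 11/22 = 50.0% ✓ — passes.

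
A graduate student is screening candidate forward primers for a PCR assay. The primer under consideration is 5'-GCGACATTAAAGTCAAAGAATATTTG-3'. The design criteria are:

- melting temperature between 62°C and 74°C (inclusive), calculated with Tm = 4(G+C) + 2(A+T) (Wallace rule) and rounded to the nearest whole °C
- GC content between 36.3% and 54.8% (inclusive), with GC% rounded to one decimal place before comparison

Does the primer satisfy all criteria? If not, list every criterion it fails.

Base counts: A=11, T=7, G=5, C=3 (length 26).
Tm: Tm = 2·18 + 4·8 = 68°C ✓
GC content: GC 8/26 = 30.8%, outside 36.3–54.8% ✗

Fails: GC content.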